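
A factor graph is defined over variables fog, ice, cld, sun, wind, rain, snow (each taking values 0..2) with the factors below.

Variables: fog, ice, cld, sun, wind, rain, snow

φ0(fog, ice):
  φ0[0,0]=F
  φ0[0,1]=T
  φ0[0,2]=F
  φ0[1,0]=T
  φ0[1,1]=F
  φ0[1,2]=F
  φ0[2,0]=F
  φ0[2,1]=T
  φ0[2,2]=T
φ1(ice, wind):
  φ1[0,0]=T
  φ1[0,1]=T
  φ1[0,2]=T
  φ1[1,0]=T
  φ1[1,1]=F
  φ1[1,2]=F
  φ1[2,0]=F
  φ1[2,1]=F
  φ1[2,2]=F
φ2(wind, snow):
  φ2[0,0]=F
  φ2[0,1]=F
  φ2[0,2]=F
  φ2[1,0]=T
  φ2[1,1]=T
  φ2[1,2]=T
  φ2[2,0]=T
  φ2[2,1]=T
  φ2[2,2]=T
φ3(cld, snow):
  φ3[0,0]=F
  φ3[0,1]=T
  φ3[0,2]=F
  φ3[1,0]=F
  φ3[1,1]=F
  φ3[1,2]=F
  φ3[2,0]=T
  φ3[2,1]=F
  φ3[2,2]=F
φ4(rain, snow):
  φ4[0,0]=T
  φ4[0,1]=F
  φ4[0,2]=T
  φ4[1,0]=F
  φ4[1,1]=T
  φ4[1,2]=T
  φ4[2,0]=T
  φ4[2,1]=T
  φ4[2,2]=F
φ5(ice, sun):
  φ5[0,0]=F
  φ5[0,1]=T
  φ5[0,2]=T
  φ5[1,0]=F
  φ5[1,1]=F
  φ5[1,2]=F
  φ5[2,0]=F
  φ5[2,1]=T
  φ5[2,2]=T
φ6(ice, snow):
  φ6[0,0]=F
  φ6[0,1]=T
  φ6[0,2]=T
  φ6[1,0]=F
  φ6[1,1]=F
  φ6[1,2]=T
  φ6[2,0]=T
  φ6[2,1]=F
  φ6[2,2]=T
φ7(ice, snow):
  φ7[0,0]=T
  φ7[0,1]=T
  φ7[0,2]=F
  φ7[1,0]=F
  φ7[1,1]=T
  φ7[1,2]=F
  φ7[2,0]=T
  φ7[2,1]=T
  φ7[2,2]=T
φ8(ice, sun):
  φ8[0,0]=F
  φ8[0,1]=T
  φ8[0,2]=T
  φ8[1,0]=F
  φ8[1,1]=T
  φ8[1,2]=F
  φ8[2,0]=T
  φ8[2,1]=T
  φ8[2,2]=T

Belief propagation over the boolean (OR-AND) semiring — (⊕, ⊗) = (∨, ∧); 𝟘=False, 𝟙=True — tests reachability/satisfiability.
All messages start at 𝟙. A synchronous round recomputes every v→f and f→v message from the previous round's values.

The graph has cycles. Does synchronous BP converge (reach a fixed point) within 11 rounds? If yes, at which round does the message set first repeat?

init: all messages = 𝟙 over 3 values
r1 m[φ0→fog] = [T, T, T]
r1 m[φ0→ice] = [T, T, T]
r1 m[φ1→ice] = [T, T, F]
r1 m[φ1→wind] = [T, T, T]
r1 m[φ2→wind] = [F, T, T]
r1 m[φ2→snow] = [T, T, T]
r1 m[φ3→cld] = [T, F, T]
r1 m[φ3→snow] = [T, T, F]
r1 m[φ4→rain] = [T, T, T]
r1 m[φ4→snow] = [T, T, T]
r1 m[φ5→ice] = [T, F, T]
r1 m[φ5→sun] = [F, T, T]
r1 m[φ6→ice] = [T, T, T]
r1 m[φ6→snow] = [T, T, T]
r1 m[φ7→ice] = [T, T, T]
r1 m[φ7→snow] = [T, T, T]
r1 m[φ8→ice] = [T, T, T]
r1 m[φ8→sun] = [T, T, T]
r1 m[fog→φ0] = [T, T, T]
r1 m[ice→φ0] = [T, T, T]
r1 m[ice→φ1] = [T, T, T]
r1 m[ice→φ5] = [T, T, T]
r1 m[ice→φ6] = [T, T, T]
r1 m[ice→φ7] = [T, T, T]
r1 m[ice→φ8] = [T, T, T]
r1 m[cld→φ3] = [T, T, T]
r1 m[sun→φ5] = [T, T, T]
r1 m[sun→φ8] = [T, T, T]
r1 m[wind→φ1] = [T, T, T]
r1 m[wind→φ2] = [T, T, T]
r1 m[rain→φ4] = [T, T, T]
r1 m[snow→φ2] = [T, T, T]
r1 m[snow→φ3] = [T, T, T]
r1 m[snow→φ4] = [T, T, T]
r1 m[snow→φ6] = [T, T, T]
r1 m[snow→φ7] = [T, T, T]
r2 m[φ0→fog] = [T, T, T]
r2 m[φ0→ice] = [T, T, T]
r2 m[φ1→ice] = [T, T, F]
r2 m[φ1→wind] = [T, T, T]
r2 m[φ2→wind] = [F, T, T]
r2 m[φ2→snow] = [T, T, T]
r2 m[φ3→cld] = [T, F, T]
r2 m[φ3→snow] = [T, T, F]
r2 m[φ4→rain] = [T, T, T]
r2 m[φ4→snow] = [T, T, T]
r2 m[φ5→ice] = [T, F, T]
r2 m[φ5→sun] = [F, T, T]
r2 m[φ6→ice] = [T, T, T]
r2 m[φ6→snow] = [T, T, T]
r2 m[φ7→ice] = [T, T, T]
r2 m[φ7→snow] = [T, T, T]
r2 m[φ8→ice] = [T, T, T]
r2 m[φ8→sun] = [T, T, T]
r2 m[fog→φ0] = [T, T, T]
r2 m[ice→φ0] = [T, F, F]
r2 m[ice→φ1] = [T, F, T]
r2 m[ice→φ5] = [T, T, F]
r2 m[ice→φ6] = [T, F, F]
r2 m[ice→φ7] = [T, F, F]
r2 m[ice→φ8] = [T, F, F]
r2 m[cld→φ3] = [T, T, T]
r2 m[sun→φ5] = [T, T, T]
r2 m[sun→φ8] = [F, T, T]
r2 m[wind→φ1] = [F, T, T]
r2 m[wind→φ2] = [T, T, T]
r2 m[rain→φ4] = [T, T, T]
r2 m[snow→φ2] = [T, T, F]
r2 m[snow→φ3] = [T, T, T]
r2 m[snow→φ4] = [T, T, F]
r2 m[snow→φ6] = [T, T, F]
r2 m[snow→φ7] = [T, T, F]
r3 m[φ0→fog] = [F, T, F]
r3 m[φ0→ice] = [T, T, T]
r3 m[φ1→ice] = [T, F, F]
r3 m[φ1→wind] = [T, T, T]
r3 m[φ2→wind] = [F, T, T]
r3 m[φ2→snow] = [T, T, T]
r3 m[φ3→cld] = [T, F, T]
r3 m[φ3→snow] = [T, T, F]
r3 m[φ4→rain] = [T, T, T]
r3 m[φ4→snow] = [T, T, T]
r3 m[φ5→ice] = [T, F, T]
r3 m[φ5→sun] = [F, T, T]
r3 m[φ6→ice] = [T, F, T]
r3 m[φ6→snow] = [F, T, T]
r3 m[φ7→ice] = [T, T, T]
r3 m[φ7→snow] = [T, T, F]
r3 m[φ8→ice] = [T, T, T]
r3 m[φ8→sun] = [F, T, T]
r3 m[fog→φ0] = [T, T, T]
r3 m[ice→φ0] = [T, F, F]
r3 m[ice→φ1] = [T, F, T]
r3 m[ice→φ5] = [T, T, F]
r3 m[ice→φ6] = [T, F, F]
r3 m[ice→φ7] = [T, F, F]
r3 m[ice→φ8] = [T, F, F]
r3 m[cld→φ3] = [T, T, T]
r3 m[sun→φ5] = [T, T, T]
r3 m[sun→φ8] = [F, T, T]
r3 m[wind→φ1] = [F, T, T]
r3 m[wind→φ2] = [T, T, T]
r3 m[rain→φ4] = [T, T, T]
r3 m[snow→φ2] = [T, T, F]
r3 m[snow→φ3] = [T, T, T]
r3 m[snow→φ4] = [T, T, F]
r3 m[snow→φ6] = [T, T, F]
r3 m[snow→φ7] = [T, T, F]
r4 m[φ0→fog] = [F, T, F]
r4 m[φ0→ice] = [T, T, T]
r4 m[φ1→ice] = [T, F, F]
r4 m[φ1→wind] = [T, T, T]
r4 m[φ2→wind] = [F, T, T]
r4 m[φ2→snow] = [T, T, T]
r4 m[φ3→cld] = [T, F, T]
r4 m[φ3→snow] = [T, T, F]
r4 m[φ4→rain] = [T, T, T]
r4 m[φ4→snow] = [T, T, T]
r4 m[φ5→ice] = [T, F, T]
r4 m[φ5→sun] = [F, T, T]
r4 m[φ6→ice] = [T, F, T]
r4 m[φ6→snow] = [F, T, T]
r4 m[φ7→ice] = [T, T, T]
r4 m[φ7→snow] = [T, T, F]
r4 m[φ8→ice] = [T, T, T]
r4 m[φ8→sun] = [F, T, T]
r4 m[fog→φ0] = [T, T, T]
r4 m[ice→φ0] = [T, F, F]
r4 m[ice→φ1] = [T, F, T]
r4 m[ice→φ5] = [T, F, F]
r4 m[ice→φ6] = [T, F, F]
r4 m[ice→φ7] = [T, F, F]
r4 m[ice→φ8] = [T, F, F]
r4 m[cld→φ3] = [T, T, T]
r4 m[sun→φ5] = [F, T, T]
r4 m[sun→φ8] = [F, T, T]
r4 m[wind→φ1] = [F, T, T]
r4 m[wind→φ2] = [T, T, T]
r4 m[rain→φ4] = [T, T, T]
r4 m[snow→φ2] = [F, T, F]
r4 m[snow→φ3] = [F, T, F]
r4 m[snow→φ4] = [F, T, F]
r4 m[snow→φ6] = [T, T, F]
r4 m[snow→φ7] = [F, T, F]
r5 m[φ0→fog] = [F, T, F]
r5 m[φ0→ice] = [T, T, T]
r5 m[φ1→ice] = [T, F, F]
r5 m[φ1→wind] = [T, T, T]
r5 m[φ2→wind] = [F, T, T]
r5 m[φ2→snow] = [T, T, T]
r5 m[φ3→cld] = [T, F, F]
r5 m[φ3→snow] = [T, T, F]
r5 m[φ4→rain] = [F, T, T]
r5 m[φ4→snow] = [T, T, T]
r5 m[φ5→ice] = [T, F, T]
r5 m[φ5→sun] = [F, T, T]
r5 m[φ6→ice] = [T, F, T]
r5 m[φ6→snow] = [F, T, T]
r5 m[φ7→ice] = [T, T, T]
r5 m[φ7→snow] = [T, T, F]
r5 m[φ8→ice] = [T, T, T]
r5 m[φ8→sun] = [F, T, T]
r5 m[fog→φ0] = [T, T, T]
r5 m[ice→φ0] = [T, F, F]
r5 m[ice→φ1] = [T, F, T]
r5 m[ice→φ5] = [T, F, F]
r5 m[ice→φ6] = [T, F, F]
r5 m[ice→φ7] = [T, F, F]
r5 m[ice→φ8] = [T, F, F]
r5 m[cld→φ3] = [T, T, T]
r5 m[sun→φ5] = [F, T, T]
r5 m[sun→φ8] = [F, T, T]
r5 m[wind→φ1] = [F, T, T]
r5 m[wind→φ2] = [T, T, T]
r5 m[rain→φ4] = [T, T, T]
r5 m[snow→φ2] = [F, T, F]
r5 m[snow→φ3] = [F, T, F]
r5 m[snow→φ4] = [F, T, F]
r5 m[snow→φ6] = [T, T, F]
r5 m[snow→φ7] = [F, T, F]
r6 m[φ0→fog] = [F, T, F]
r6 m[φ0→ice] = [T, T, T]
r6 m[φ1→ice] = [T, F, F]
r6 m[φ1→wind] = [T, T, T]
r6 m[φ2→wind] = [F, T, T]
r6 m[φ2→snow] = [T, T, T]
r6 m[φ3→cld] = [T, F, F]
r6 m[φ3→snow] = [T, T, F]
r6 m[φ4→rain] = [F, T, T]
r6 m[φ4→snow] = [T, T, T]
r6 m[φ5→ice] = [T, F, T]
r6 m[φ5→sun] = [F, T, T]
r6 m[φ6→ice] = [T, F, T]
r6 m[φ6→snow] = [F, T, T]
r6 m[φ7→ice] = [T, T, T]
r6 m[φ7→snow] = [T, T, F]
r6 m[φ8→ice] = [T, T, T]
r6 m[φ8→sun] = [F, T, T]
r6 m[fog→φ0] = [T, T, T]
r6 m[ice→φ0] = [T, F, F]
r6 m[ice→φ1] = [T, F, T]
r6 m[ice→φ5] = [T, F, F]
r6 m[ice→φ6] = [T, F, F]
r6 m[ice→φ7] = [T, F, F]
r6 m[ice→φ8] = [T, F, F]
r6 m[cld→φ3] = [T, T, T]
r6 m[sun→φ5] = [F, T, T]
r6 m[sun→φ8] = [F, T, T]
r6 m[wind→φ1] = [F, T, T]
r6 m[wind→φ2] = [T, T, T]
r6 m[rain→φ4] = [T, T, T]
r6 m[snow→φ2] = [F, T, F]
r6 m[snow→φ3] = [F, T, F]
r6 m[snow→φ4] = [F, T, F]
r6 m[snow→φ6] = [T, T, F]
r6 m[snow→φ7] = [F, T, F]
fixed point reached at round 6
messages reach a fixed point at round 6

CONVERGED at round 6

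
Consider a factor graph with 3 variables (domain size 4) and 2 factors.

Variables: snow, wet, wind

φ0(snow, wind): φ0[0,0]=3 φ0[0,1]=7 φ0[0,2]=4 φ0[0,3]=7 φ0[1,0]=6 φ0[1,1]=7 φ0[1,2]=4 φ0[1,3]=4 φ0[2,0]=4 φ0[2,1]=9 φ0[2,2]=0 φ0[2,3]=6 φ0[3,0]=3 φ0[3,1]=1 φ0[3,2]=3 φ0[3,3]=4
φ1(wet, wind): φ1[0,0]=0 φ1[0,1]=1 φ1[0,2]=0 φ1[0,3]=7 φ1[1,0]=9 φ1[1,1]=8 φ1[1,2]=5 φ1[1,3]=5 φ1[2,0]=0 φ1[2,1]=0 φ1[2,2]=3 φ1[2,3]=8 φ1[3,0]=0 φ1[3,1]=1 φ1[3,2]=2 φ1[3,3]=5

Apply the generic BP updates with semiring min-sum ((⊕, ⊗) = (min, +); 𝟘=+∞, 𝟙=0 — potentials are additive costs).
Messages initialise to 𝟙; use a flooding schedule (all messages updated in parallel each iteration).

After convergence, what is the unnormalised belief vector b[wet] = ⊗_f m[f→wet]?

init: all messages = 𝟙 over 4 values
r1 m[φ0→snow] = [3, 4, 0, 1]
r1 m[φ0→wind] = [3, 1, 0, 4]
r1 m[φ1→wet] = [0, 5, 0, 0]
r1 m[φ1→wind] = [0, 0, 0, 5]
r1 m[snow→φ0] = [0, 0, 0, 0]
r1 m[wet→φ1] = [0, 0, 0, 0]
r1 m[wind→φ0] = [0, 0, 0, 0]
r1 m[wind→φ1] = [0, 0, 0, 0]
r2 m[φ0→snow] = [3, 4, 0, 1]
r2 m[φ0→wind] = [3, 1, 0, 4]
r2 m[φ1→wet] = [0, 5, 0, 0]
r2 m[φ1→wind] = [0, 0, 0, 5]
r2 m[snow→φ0] = [0, 0, 0, 0]
r2 m[wet→φ1] = [0, 0, 0, 0]
r2 m[wind→φ0] = [0, 0, 0, 5]
r2 m[wind→φ1] = [3, 1, 0, 4]
r3 m[φ0→snow] = [3, 4, 0, 1]
r3 m[φ0→wind] = [3, 1, 0, 4]
r3 m[φ1→wet] = [0, 5, 1, 2]
r3 m[φ1→wind] = [0, 0, 0, 5]
r3 m[snow→φ0] = [0, 0, 0, 0]
r3 m[wet→φ1] = [0, 0, 0, 0]
r3 m[wind→φ0] = [0, 0, 0, 5]
r3 m[wind→φ1] = [3, 1, 0, 4]
r4 m[φ0→snow] = [3, 4, 0, 1]
r4 m[φ0→wind] = [3, 1, 0, 4]
r4 m[φ1→wet] = [0, 5, 1, 2]
r4 m[φ1→wind] = [0, 0, 0, 5]
r4 m[snow→φ0] = [0, 0, 0, 0]
r4 m[wet→φ1] = [0, 0, 0, 0]
r4 m[wind→φ0] = [0, 0, 0, 5]
r4 m[wind→φ1] = [3, 1, 0, 4]
fixed point reached at round 4
b[wet] = ⊗ incoming = [0, 5, 1, 2]

b[wet] = [0, 5, 1, 2]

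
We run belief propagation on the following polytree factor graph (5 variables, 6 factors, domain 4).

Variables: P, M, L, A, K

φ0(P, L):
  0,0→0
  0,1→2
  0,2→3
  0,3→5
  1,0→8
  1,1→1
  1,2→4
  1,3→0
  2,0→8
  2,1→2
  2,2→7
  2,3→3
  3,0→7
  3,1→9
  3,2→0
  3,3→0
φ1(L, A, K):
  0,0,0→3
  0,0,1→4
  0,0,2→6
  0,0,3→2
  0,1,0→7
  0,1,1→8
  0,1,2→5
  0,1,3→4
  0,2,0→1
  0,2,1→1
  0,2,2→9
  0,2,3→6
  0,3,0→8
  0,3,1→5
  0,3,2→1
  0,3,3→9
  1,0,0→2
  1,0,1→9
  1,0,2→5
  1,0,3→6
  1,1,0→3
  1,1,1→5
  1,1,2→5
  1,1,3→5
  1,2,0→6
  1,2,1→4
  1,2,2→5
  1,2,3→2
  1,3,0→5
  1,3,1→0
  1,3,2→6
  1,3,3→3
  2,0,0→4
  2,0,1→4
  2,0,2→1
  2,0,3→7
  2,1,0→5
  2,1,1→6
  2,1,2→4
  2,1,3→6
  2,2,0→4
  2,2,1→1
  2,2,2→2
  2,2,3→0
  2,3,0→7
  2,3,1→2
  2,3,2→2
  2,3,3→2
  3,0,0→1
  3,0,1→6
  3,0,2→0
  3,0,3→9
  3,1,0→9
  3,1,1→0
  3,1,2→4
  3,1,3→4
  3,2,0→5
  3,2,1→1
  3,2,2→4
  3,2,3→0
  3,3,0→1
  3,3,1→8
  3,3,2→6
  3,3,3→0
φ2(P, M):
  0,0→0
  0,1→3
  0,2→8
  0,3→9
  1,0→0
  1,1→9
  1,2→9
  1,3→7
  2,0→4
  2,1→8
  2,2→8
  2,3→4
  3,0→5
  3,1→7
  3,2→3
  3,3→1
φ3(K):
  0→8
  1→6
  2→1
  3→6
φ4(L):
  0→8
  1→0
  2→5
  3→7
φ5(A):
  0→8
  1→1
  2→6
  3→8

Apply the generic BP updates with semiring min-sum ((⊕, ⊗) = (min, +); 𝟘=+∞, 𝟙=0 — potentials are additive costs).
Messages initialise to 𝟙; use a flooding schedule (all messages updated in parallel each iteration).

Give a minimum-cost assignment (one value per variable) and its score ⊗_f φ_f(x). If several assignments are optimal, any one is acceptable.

assignment: (P=1, M=0, L=1, A=1, K=2); score = 8

init: all messages = 𝟙 over 4 values
r1 m[φ0→P] = [0, 0, 2, 0]
r1 m[φ0→L] = [0, 1, 0, 0]
r1 m[φ1→L] = [1, 0, 0, 0]
r1 m[φ1→A] = [0, 0, 0, 0]
r1 m[φ1→K] = [1, 0, 0, 0]
r1 m[φ2→P] = [0, 0, 4, 1]
r1 m[φ2→M] = [0, 3, 3, 1]
r1 m[φ3→K] = [8, 6, 1, 6]
r1 m[φ4→L] = [8, 0, 5, 7]
r1 m[φ5→A] = [8, 1, 6, 8]
r1 m[P→φ0] = [0, 0, 0, 0]
r1 m[P→φ2] = [0, 0, 0, 0]
r1 m[M→φ2] = [0, 0, 0, 0]
r1 m[L→φ0] = [0, 0, 0, 0]
r1 m[L→φ1] = [0, 0, 0, 0]
r1 m[L→φ4] = [0, 0, 0, 0]
r1 m[A→φ1] = [0, 0, 0, 0]
r1 m[A→φ5] = [0, 0, 0, 0]
r1 m[K→φ1] = [0, 0, 0, 0]
r1 m[K→φ3] = [0, 0, 0, 0]
r2 m[φ0→P] = [0, 0, 2, 0]
r2 m[φ0→L] = [0, 1, 0, 0]
r2 m[φ1→L] = [1, 0, 0, 0]
r2 m[φ1→A] = [0, 0, 0, 0]
r2 m[φ1→K] = [1, 0, 0, 0]
r2 m[φ2→P] = [0, 0, 4, 1]
r2 m[φ2→M] = [0, 3, 3, 1]
r2 m[φ3→K] = [8, 6, 1, 6]
r2 m[φ4→L] = [8, 0, 5, 7]
r2 m[φ5→A] = [8, 1, 6, 8]
r2 m[P→φ0] = [0, 0, 4, 1]
r2 m[P→φ2] = [0, 0, 2, 0]
r2 m[M→φ2] = [0, 0, 0, 0]
r2 m[L→φ0] = [9, 0, 5, 7]
r2 m[L→φ1] = [8, 1, 5, 7]
r2 m[L→φ4] = [1, 1, 0, 0]
r2 m[A→φ1] = [8, 1, 6, 8]
r2 m[A→φ5] = [0, 0, 0, 0]
r2 m[K→φ1] = [8, 6, 1, 6]
r2 m[K→φ3] = [1, 0, 0, 0]
r3 m[φ0→P] = [2, 1, 2, 5]
r3 m[φ0→L] = [0, 1, 1, 0]
r3 m[φ1→L] = [7, 7, 6, 6]
r3 m[φ1→A] = [7, 7, 7, 7]
r3 m[φ1→K] = [5, 7, 7, 7]
r3 m[φ2→P] = [0, 0, 4, 1]
r3 m[φ2→M] = [0, 3, 3, 1]
r3 m[φ3→K] = [8, 6, 1, 6]
r3 m[φ4→L] = [8, 0, 5, 7]
r3 m[φ5→A] = [8, 1, 6, 8]
r3 m[P→φ0] = [0, 0, 4, 1]
r3 m[P→φ2] = [0, 0, 2, 0]
r3 m[M→φ2] = [0, 0, 0, 0]
r3 m[L→φ0] = [9, 0, 5, 7]
r3 m[L→φ1] = [8, 1, 5, 7]
r3 m[L→φ4] = [1, 1, 0, 0]
r3 m[A→φ1] = [8, 1, 6, 8]
r3 m[A→φ5] = [0, 0, 0, 0]
r3 m[K→φ1] = [8, 6, 1, 6]
r3 m[K→φ3] = [1, 0, 0, 0]
r4 m[φ0→P] = [2, 1, 2, 5]
r4 m[φ0→L] = [0, 1, 1, 0]
r4 m[φ1→L] = [7, 7, 6, 6]
r4 m[φ1→A] = [7, 7, 7, 7]
r4 m[φ1→K] = [5, 7, 7, 7]
r4 m[φ2→P] = [0, 0, 4, 1]
r4 m[φ2→M] = [0, 3, 3, 1]
r4 m[φ3→K] = [8, 6, 1, 6]
r4 m[φ4→L] = [8, 0, 5, 7]
r4 m[φ5→A] = [8, 1, 6, 8]
r4 m[P→φ0] = [0, 0, 4, 1]
r4 m[P→φ2] = [2, 1, 2, 5]
r4 m[M→φ2] = [0, 0, 0, 0]
r4 m[L→φ0] = [15, 7, 11, 13]
r4 m[L→φ1] = [8, 1, 6, 7]
r4 m[L→φ4] = [7, 8, 7, 6]
r4 m[A→φ1] = [8, 1, 6, 8]
r4 m[A→φ5] = [7, 7, 7, 7]
r4 m[K→φ1] = [8, 6, 1, 6]
r4 m[K→φ3] = [5, 7, 7, 7]
r5 m[φ0→P] = [9, 8, 9, 11]
r5 m[φ0→L] = [0, 1, 1, 0]
r5 m[φ1→L] = [7, 7, 6, 6]
r5 m[φ1→A] = [7, 7, 7, 7]
r5 m[φ1→K] = [5, 7, 7, 7]
r5 m[φ2→P] = [0, 0, 4, 1]
r5 m[φ2→M] = [1, 5, 8, 6]
r5 m[φ3→K] = [8, 6, 1, 6]
r5 m[φ4→L] = [8, 0, 5, 7]
r5 m[φ5→A] = [8, 1, 6, 8]
r5 m[P→φ0] = [0, 0, 4, 1]
r5 m[P→φ2] = [2, 1, 2, 5]
r5 m[M→φ2] = [0, 0, 0, 0]
r5 m[L→φ0] = [15, 7, 11, 13]
r5 m[L→φ1] = [8, 1, 6, 7]
r5 m[L→φ4] = [7, 8, 7, 6]
r5 m[A→φ1] = [8, 1, 6, 8]
r5 m[A→φ5] = [7, 7, 7, 7]
r5 m[K→φ1] = [8, 6, 1, 6]
r5 m[K→φ3] = [5, 7, 7, 7]
r6 m[φ0→P] = [9, 8, 9, 11]
r6 m[φ0→L] = [0, 1, 1, 0]
r6 m[φ1→L] = [7, 7, 6, 6]
r6 m[φ1→A] = [7, 7, 7, 7]
r6 m[φ1→K] = [5, 7, 7, 7]
r6 m[φ2→P] = [0, 0, 4, 1]
r6 m[φ2→M] = [1, 5, 8, 6]
r6 m[φ3→K] = [8, 6, 1, 6]
r6 m[φ4→L] = [8, 0, 5, 7]
r6 m[φ5→A] = [8, 1, 6, 8]
r6 m[P→φ0] = [0, 0, 4, 1]
r6 m[P→φ2] = [9, 8, 9, 11]
r6 m[M→φ2] = [0, 0, 0, 0]
r6 m[L→φ0] = [15, 7, 11, 13]
r6 m[L→φ1] = [8, 1, 6, 7]
r6 m[L→φ4] = [7, 8, 7, 6]
r6 m[A→φ1] = [8, 1, 6, 8]
r6 m[A→φ5] = [7, 7, 7, 7]
r6 m[K→φ1] = [8, 6, 1, 6]
r6 m[K→φ3] = [5, 7, 7, 7]
r7 m[φ0→P] = [9, 8, 9, 11]
r7 m[φ0→L] = [0, 1, 1, 0]
r7 m[φ1→L] = [7, 7, 6, 6]
r7 m[φ1→A] = [7, 7, 7, 7]
r7 m[φ1→K] = [5, 7, 7, 7]
r7 m[φ2→P] = [0, 0, 4, 1]
r7 m[φ2→M] = [8, 12, 14, 12]
r7 m[φ3→K] = [8, 6, 1, 6]
r7 m[φ4→L] = [8, 0, 5, 7]
r7 m[φ5→A] = [8, 1, 6, 8]
r7 m[P→φ0] = [0, 0, 4, 1]
r7 m[P→φ2] = [9, 8, 9, 11]
r7 m[M→φ2] = [0, 0, 0, 0]
r7 m[L→φ0] = [15, 7, 11, 13]
r7 m[L→φ1] = [8, 1, 6, 7]
r7 m[L→φ4] = [7, 8, 7, 6]
r7 m[A→φ1] = [8, 1, 6, 8]
r7 m[A→φ5] = [7, 7, 7, 7]
r7 m[K→φ1] = [8, 6, 1, 6]
r7 m[K→φ3] = [5, 7, 7, 7]
r8 m[φ0→P] = [9, 8, 9, 11]
r8 m[φ0→L] = [0, 1, 1, 0]
r8 m[φ1→L] = [7, 7, 6, 6]
r8 m[φ1→A] = [7, 7, 7, 7]
r8 m[φ1→K] = [5, 7, 7, 7]
r8 m[φ2→P] = [0, 0, 4, 1]
r8 m[φ2→M] = [8, 12, 14, 12]
r8 m[φ3→K] = [8, 6, 1, 6]
r8 m[φ4→L] = [8, 0, 5, 7]
r8 m[φ5→A] = [8, 1, 6, 8]
r8 m[P→φ0] = [0, 0, 4, 1]
r8 m[P→φ2] = [9, 8, 9, 11]
r8 m[M→φ2] = [0, 0, 0, 0]
r8 m[L→φ0] = [15, 7, 11, 13]
r8 m[L→φ1] = [8, 1, 6, 7]
r8 m[L→φ4] = [7, 8, 7, 6]
r8 m[A→φ1] = [8, 1, 6, 8]
r8 m[A→φ5] = [7, 7, 7, 7]
r8 m[K→φ1] = [8, 6, 1, 6]
r8 m[K→φ3] = [5, 7, 7, 7]
fixed point reached at round 8
traceback from P: (P=1, M=0, L=1, A=1, K=2), score=8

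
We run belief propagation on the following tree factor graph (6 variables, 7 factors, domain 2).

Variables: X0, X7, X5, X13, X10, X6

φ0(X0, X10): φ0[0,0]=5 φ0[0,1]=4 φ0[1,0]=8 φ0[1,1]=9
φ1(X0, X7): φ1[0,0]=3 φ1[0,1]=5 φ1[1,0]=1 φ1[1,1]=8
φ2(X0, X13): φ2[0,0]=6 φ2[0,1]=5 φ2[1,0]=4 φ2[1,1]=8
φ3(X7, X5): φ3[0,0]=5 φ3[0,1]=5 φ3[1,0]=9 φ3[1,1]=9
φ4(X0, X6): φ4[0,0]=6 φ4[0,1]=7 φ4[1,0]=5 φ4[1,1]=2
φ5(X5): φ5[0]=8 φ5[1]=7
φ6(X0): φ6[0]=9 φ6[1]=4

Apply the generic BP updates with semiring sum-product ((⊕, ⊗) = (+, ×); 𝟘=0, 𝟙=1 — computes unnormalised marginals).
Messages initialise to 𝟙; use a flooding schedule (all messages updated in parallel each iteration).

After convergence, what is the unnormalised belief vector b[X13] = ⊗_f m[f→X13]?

init: all messages = 𝟙 over 2 values
r1 m[φ0→X0] = [9, 17]
r1 m[φ0→X10] = [13, 13]
r1 m[φ1→X0] = [8, 9]
r1 m[φ1→X7] = [4, 13]
r1 m[φ2→X0] = [11, 12]
r1 m[φ2→X13] = [10, 13]
r1 m[φ3→X7] = [10, 18]
r1 m[φ3→X5] = [14, 14]
r1 m[φ4→X0] = [13, 7]
r1 m[φ4→X6] = [11, 9]
r1 m[φ5→X5] = [8, 7]
r1 m[φ6→X0] = [9, 4]
r1 m[X0→φ0] = [1, 1]
r1 m[X0→φ1] = [1, 1]
r1 m[X0→φ2] = [1, 1]
r1 m[X0→φ4] = [1, 1]
r1 m[X0→φ6] = [1, 1]
r1 m[X7→φ1] = [1, 1]
r1 m[X7→φ3] = [1, 1]
r1 m[X5→φ3] = [1, 1]
r1 m[X5→φ5] = [1, 1]
r1 m[X13→φ2] = [1, 1]
r1 m[X10→φ0] = [1, 1]
r1 m[X6→φ4] = [1, 1]
r2 m[φ0→X0] = [9, 17]
r2 m[φ0→X10] = [13, 13]
r2 m[φ1→X0] = [8, 9]
r2 m[φ1→X7] = [4, 13]
r2 m[φ2→X0] = [11, 12]
r2 m[φ2→X13] = [10, 13]
r2 m[φ3→X7] = [10, 18]
r2 m[φ3→X5] = [14, 14]
r2 m[φ4→X0] = [13, 7]
r2 m[φ4→X6] = [11, 9]
r2 m[φ5→X5] = [8, 7]
r2 m[φ6→X0] = [9, 4]
r2 m[X0→φ0] = [10296, 3024]
r2 m[X0→φ1] = [11583, 5712]
r2 m[X0→φ2] = [8424, 4284]
r2 m[X0→φ4] = [7128, 7344]
r2 m[X0→φ6] = [10296, 12852]
r2 m[X7→φ1] = [10, 18]
r2 m[X7→φ3] = [4, 13]
r2 m[X5→φ3] = [8, 7]
r2 m[X5→φ5] = [14, 14]
r2 m[X13→φ2] = [1, 1]
r2 m[X10→φ0] = [1, 1]
r2 m[X6→φ4] = [1, 1]
r3 m[φ0→X0] = [9, 17]
r3 m[φ0→X10] = [75672, 68400]
r3 m[φ1→X0] = [120, 154]
r3 m[φ1→X7] = [40461, 103611]
r3 m[φ2→X0] = [11, 12]
r3 m[φ2→X13] = [67680, 76392]
r3 m[φ3→X7] = [75, 135]
r3 m[φ3→X5] = [137, 137]
r3 m[φ4→X0] = [13, 7]
r3 m[φ4→X6] = [79488, 64584]
r3 m[φ5→X5] = [8, 7]
r3 m[φ6→X0] = [9, 4]
r3 m[X0→φ0] = [10296, 3024]
r3 m[X0→φ1] = [11583, 5712]
r3 m[X0→φ2] = [8424, 4284]
r3 m[X0→φ4] = [7128, 7344]
r3 m[X0→φ6] = [10296, 12852]
r3 m[X7→φ1] = [10, 18]
r3 m[X7→φ3] = [4, 13]
r3 m[X5→φ3] = [8, 7]
r3 m[X5→φ5] = [14, 14]
r3 m[X13→φ2] = [1, 1]
r3 m[X10→φ0] = [1, 1]
r3 m[X6→φ4] = [1, 1]
r4 m[φ0→X0] = [9, 17]
r4 m[φ0→X10] = [75672, 68400]
r4 m[φ1→X0] = [120, 154]
r4 m[φ1→X7] = [40461, 103611]
r4 m[φ2→X0] = [11, 12]
r4 m[φ2→X13] = [67680, 76392]
r4 m[φ3→X7] = [75, 135]
r4 m[φ3→X5] = [137, 137]
r4 m[φ4→X0] = [13, 7]
r4 m[φ4→X6] = [79488, 64584]
r4 m[φ5→X5] = [8, 7]
r4 m[φ6→X0] = [9, 4]
r4 m[X0→φ0] = [154440, 51744]
r4 m[X0→φ1] = [11583, 5712]
r4 m[X0→φ2] = [126360, 73304]
r4 m[X0→φ4] = [106920, 125664]
r4 m[X0→φ6] = [154440, 219912]
r4 m[X7→φ1] = [75, 135]
r4 m[X7→φ3] = [40461, 103611]
r4 m[X5→φ3] = [8, 7]
r4 m[X5→φ5] = [137, 137]
r4 m[X13→φ2] = [1, 1]
r4 m[X10→φ0] = [1, 1]
r4 m[X6→φ4] = [1, 1]
r5 m[φ0→X0] = [9, 17]
r5 m[φ0→X10] = [1186152, 1083456]
r5 m[φ1→X0] = [900, 1155]
r5 m[φ1→X7] = [40461, 103611]
r5 m[φ2→X0] = [11, 12]
r5 m[φ2→X13] = [1051376, 1218232]
r5 m[φ3→X7] = [75, 135]
r5 m[φ3→X5] = [1134804, 1134804]
r5 m[φ4→X0] = [13, 7]
r5 m[φ4→X6] = [1269840, 999768]
r5 m[φ5→X5] = [8, 7]
r5 m[φ6→X0] = [9, 4]
r5 m[X0→φ0] = [154440, 51744]
r5 m[X0→φ1] = [11583, 5712]
r5 m[X0→φ2] = [126360, 73304]
r5 m[X0→φ4] = [106920, 125664]
r5 m[X0→φ6] = [154440, 219912]
r5 m[X7→φ1] = [75, 135]
r5 m[X7→φ3] = [40461, 103611]
r5 m[X5→φ3] = [8, 7]
r5 m[X5→φ5] = [137, 137]
r5 m[X13→φ2] = [1, 1]
r5 m[X10→φ0] = [1, 1]
r5 m[X6→φ4] = [1, 1]
r6 m[φ0→X0] = [9, 17]
r6 m[φ0→X10] = [1186152, 1083456]
r6 m[φ1→X0] = [900, 1155]
r6 m[φ1→X7] = [40461, 103611]
r6 m[φ2→X0] = [11, 12]
r6 m[φ2→X13] = [1051376, 1218232]
r6 m[φ3→X7] = [75, 135]
r6 m[φ3→X5] = [1134804, 1134804]
r6 m[φ4→X0] = [13, 7]
r6 m[φ4→X6] = [1269840, 999768]
r6 m[φ5→X5] = [8, 7]
r6 m[φ6→X0] = [9, 4]
r6 m[X0→φ0] = [1158300, 388080]
r6 m[X0→φ1] = [11583, 5712]
r6 m[X0→φ2] = [947700, 549780]
r6 m[X0→φ4] = [801900, 942480]
r6 m[X0→φ6] = [1158300, 1649340]
r6 m[X7→φ1] = [75, 135]
r6 m[X7→φ3] = [40461, 103611]
r6 m[X5→φ3] = [8, 7]
r6 m[X5→φ5] = [1134804, 1134804]
r6 m[X13→φ2] = [1, 1]
r6 m[X10→φ0] = [1, 1]
r6 m[X6→φ4] = [1, 1]
r7 m[φ0→X0] = [9, 17]
r7 m[φ0→X10] = [8896140, 8125920]
r7 m[φ1→X0] = [900, 1155]
r7 m[φ1→X7] = [40461, 103611]
r7 m[φ2→X0] = [11, 12]
r7 m[φ2→X13] = [7885320, 9136740]
r7 m[φ3→X7] = [75, 135]
r7 m[φ3→X5] = [1134804, 1134804]
r7 m[φ4→X0] = [13, 7]
r7 m[φ4→X6] = [9523800, 7498260]
r7 m[φ5→X5] = [8, 7]
r7 m[φ6→X0] = [9, 4]
r7 m[X0→φ0] = [1158300, 388080]
r7 m[X0→φ1] = [11583, 5712]
r7 m[X0→φ2] = [947700, 549780]
r7 m[X0→φ4] = [801900, 942480]
r7 m[X0→φ6] = [1158300, 1649340]
r7 m[X7→φ1] = [75, 135]
r7 m[X7→φ3] = [40461, 103611]
r7 m[X5→φ3] = [8, 7]
r7 m[X5→φ5] = [1134804, 1134804]
r7 m[X13→φ2] = [1, 1]
r7 m[X10→φ0] = [1, 1]
r7 m[X6→φ4] = [1, 1]
r8 m[φ0→X0] = [9, 17]
r8 m[φ0→X10] = [8896140, 8125920]
r8 m[φ1→X0] = [900, 1155]
r8 m[φ1→X7] = [40461, 103611]
r8 m[φ2→X0] = [11, 12]
r8 m[φ2→X13] = [7885320, 9136740]
r8 m[φ3→X7] = [75, 135]
r8 m[φ3→X5] = [1134804, 1134804]
r8 m[φ4→X0] = [13, 7]
r8 m[φ4→X6] = [9523800, 7498260]
r8 m[φ5→X5] = [8, 7]
r8 m[φ6→X0] = [9, 4]
r8 m[X0→φ0] = [1158300, 388080]
r8 m[X0→φ1] = [11583, 5712]
r8 m[X0→φ2] = [947700, 549780]
r8 m[X0→φ4] = [801900, 942480]
r8 m[X0→φ6] = [1158300, 1649340]
r8 m[X7→φ1] = [75, 135]
r8 m[X7→φ3] = [40461, 103611]
r8 m[X5→φ3] = [8, 7]
r8 m[X5→φ5] = [1134804, 1134804]
r8 m[X13→φ2] = [1, 1]
r8 m[X10→φ0] = [1, 1]
r8 m[X6→φ4] = [1, 1]
fixed point reached at round 8
b[X13] = ⊗ incoming = [7885320, 9136740]

b[X13] = [7885320, 9136740]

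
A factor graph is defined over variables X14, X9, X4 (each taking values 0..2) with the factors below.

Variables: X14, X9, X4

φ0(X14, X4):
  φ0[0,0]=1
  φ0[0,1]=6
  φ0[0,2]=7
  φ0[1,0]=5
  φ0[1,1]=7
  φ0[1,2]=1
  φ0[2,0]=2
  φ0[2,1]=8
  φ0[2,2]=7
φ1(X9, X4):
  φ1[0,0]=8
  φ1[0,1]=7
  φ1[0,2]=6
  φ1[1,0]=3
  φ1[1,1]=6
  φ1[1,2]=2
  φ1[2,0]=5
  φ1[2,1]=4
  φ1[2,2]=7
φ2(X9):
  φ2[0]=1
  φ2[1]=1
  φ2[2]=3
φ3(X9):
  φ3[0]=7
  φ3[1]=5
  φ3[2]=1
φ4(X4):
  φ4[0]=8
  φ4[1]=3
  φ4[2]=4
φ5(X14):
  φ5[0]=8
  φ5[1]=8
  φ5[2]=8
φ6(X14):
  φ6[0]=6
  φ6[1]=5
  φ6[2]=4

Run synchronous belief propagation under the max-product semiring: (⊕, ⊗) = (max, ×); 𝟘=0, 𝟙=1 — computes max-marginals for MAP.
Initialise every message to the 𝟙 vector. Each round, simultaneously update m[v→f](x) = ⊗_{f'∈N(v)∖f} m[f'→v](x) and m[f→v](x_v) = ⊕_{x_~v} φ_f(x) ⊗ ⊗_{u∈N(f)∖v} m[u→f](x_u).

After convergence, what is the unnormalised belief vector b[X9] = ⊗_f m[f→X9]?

b[X9] = [89600, 25920, 28224]

init: all messages = 𝟙 over 3 values
r1 m[φ0→X14] = [7, 7, 8]
r1 m[φ0→X4] = [5, 8, 7]
r1 m[φ1→X9] = [8, 6, 7]
r1 m[φ1→X4] = [8, 7, 7]
r1 m[φ2→X9] = [1, 1, 3]
r1 m[φ3→X9] = [7, 5, 1]
r1 m[φ4→X4] = [8, 3, 4]
r1 m[φ5→X14] = [8, 8, 8]
r1 m[φ6→X14] = [6, 5, 4]
r1 m[X14→φ0] = [1, 1, 1]
r1 m[X14→φ5] = [1, 1, 1]
r1 m[X14→φ6] = [1, 1, 1]
r1 m[X9→φ1] = [1, 1, 1]
r1 m[X9→φ2] = [1, 1, 1]
r1 m[X9→φ3] = [1, 1, 1]
r1 m[X4→φ0] = [1, 1, 1]
r1 m[X4→φ1] = [1, 1, 1]
r1 m[X4→φ4] = [1, 1, 1]
r2 m[φ0→X14] = [7, 7, 8]
r2 m[φ0→X4] = [5, 8, 7]
r2 m[φ1→X9] = [8, 6, 7]
r2 m[φ1→X4] = [8, 7, 7]
r2 m[φ2→X9] = [1, 1, 3]
r2 m[φ3→X9] = [7, 5, 1]
r2 m[φ4→X4] = [8, 3, 4]
r2 m[φ5→X14] = [8, 8, 8]
r2 m[φ6→X14] = [6, 5, 4]
r2 m[X14→φ0] = [48, 40, 32]
r2 m[X14→φ5] = [42, 35, 32]
r2 m[X14→φ6] = [56, 56, 64]
r2 m[X9→φ1] = [7, 5, 3]
r2 m[X9→φ2] = [56, 30, 7]
r2 m[X9→φ3] = [8, 6, 21]
r2 m[X4→φ0] = [64, 21, 28]
r2 m[X4→φ1] = [40, 24, 28]
r2 m[X4→φ4] = [40, 56, 49]
r3 m[φ0→X14] = [196, 320, 196]
r3 m[φ0→X4] = [200, 288, 336]
r3 m[φ1→X9] = [320, 144, 200]
r3 m[φ1→X4] = [56, 49, 42]
r3 m[φ2→X9] = [1, 1, 3]
r3 m[φ3→X9] = [7, 5, 1]
r3 m[φ4→X4] = [8, 3, 4]
r3 m[φ5→X14] = [8, 8, 8]
r3 m[φ6→X14] = [6, 5, 4]
r3 m[X14→φ0] = [48, 40, 32]
r3 m[X14→φ5] = [42, 35, 32]
r3 m[X14→φ6] = [56, 56, 64]
r3 m[X9→φ1] = [7, 5, 3]
r3 m[X9→φ2] = [56, 30, 7]
r3 m[X9→φ3] = [8, 6, 21]
r3 m[X4→φ0] = [64, 21, 28]
r3 m[X4→φ1] = [40, 24, 28]
r3 m[X4→φ4] = [40, 56, 49]
r4 m[φ0→X14] = [196, 320, 196]
r4 m[φ0→X4] = [200, 288, 336]
r4 m[φ1→X9] = [320, 144, 200]
r4 m[φ1→X4] = [56, 49, 42]
r4 m[φ2→X9] = [1, 1, 3]
r4 m[φ3→X9] = [7, 5, 1]
r4 m[φ4→X4] = [8, 3, 4]
r4 m[φ5→X14] = [8, 8, 8]
r4 m[φ6→X14] = [6, 5, 4]
r4 m[X14→φ0] = [48, 40, 32]
r4 m[X14→φ5] = [1176, 1600, 784]
r4 m[X14→φ6] = [1568, 2560, 1568]
r4 m[X9→φ1] = [7, 5, 3]
r4 m[X9→φ2] = [2240, 720, 200]
r4 m[X9→φ3] = [320, 144, 600]
r4 m[X4→φ0] = [448, 147, 168]
r4 m[X4→φ1] = [1600, 864, 1344]
r4 m[X4→φ4] = [11200, 14112, 14112]
r5 m[φ0→X14] = [1176, 2240, 1176]
r5 m[φ0→X4] = [200, 288, 336]
r5 m[φ1→X9] = [12800, 5184, 9408]
r5 m[φ1→X4] = [56, 49, 42]
r5 m[φ2→X9] = [1, 1, 3]
r5 m[φ3→X9] = [7, 5, 1]
r5 m[φ4→X4] = [8, 3, 4]
r5 m[φ5→X14] = [8, 8, 8]
r5 m[φ6→X14] = [6, 5, 4]
r5 m[X14→φ0] = [48, 40, 32]
r5 m[X14→φ5] = [1176, 1600, 784]
r5 m[X14→φ6] = [1568, 2560, 1568]
r5 m[X9→φ1] = [7, 5, 3]
r5 m[X9→φ2] = [2240, 720, 200]
r5 m[X9→φ3] = [320, 144, 600]
r5 m[X4→φ0] = [448, 147, 168]
r5 m[X4→φ1] = [1600, 864, 1344]
r5 m[X4→φ4] = [11200, 14112, 14112]
r6 m[φ0→X14] = [1176, 2240, 1176]
r6 m[φ0→X4] = [200, 288, 336]
r6 m[φ1→X9] = [12800, 5184, 9408]
r6 m[φ1→X4] = [56, 49, 42]
r6 m[φ2→X9] = [1, 1, 3]
r6 m[φ3→X9] = [7, 5, 1]
r6 m[φ4→X4] = [8, 3, 4]
r6 m[φ5→X14] = [8, 8, 8]
r6 m[φ6→X14] = [6, 5, 4]
r6 m[X14→φ0] = [48, 40, 32]
r6 m[X14→φ5] = [7056, 11200, 4704]
r6 m[X14→φ6] = [9408, 17920, 9408]
r6 m[X9→φ1] = [7, 5, 3]
r6 m[X9→φ2] = [89600, 25920, 9408]
r6 m[X9→φ3] = [12800, 5184, 28224]
r6 m[X4→φ0] = [448, 147, 168]
r6 m[X4→φ1] = [1600, 864, 1344]
r6 m[X4→φ4] = [11200, 14112, 14112]
r7 m[φ0→X14] = [1176, 2240, 1176]
r7 m[φ0→X4] = [200, 288, 336]
r7 m[φ1→X9] = [12800, 5184, 9408]
r7 m[φ1→X4] = [56, 49, 42]
r7 m[φ2→X9] = [1, 1, 3]
r7 m[φ3→X9] = [7, 5, 1]
r7 m[φ4→X4] = [8, 3, 4]
r7 m[φ5→X14] = [8, 8, 8]
r7 m[φ6→X14] = [6, 5, 4]
r7 m[X14→φ0] = [48, 40, 32]
r7 m[X14→φ5] = [7056, 11200, 4704]
r7 m[X14→φ6] = [9408, 17920, 9408]
r7 m[X9→φ1] = [7, 5, 3]
r7 m[X9→φ2] = [89600, 25920, 9408]
r7 m[X9→φ3] = [12800, 5184, 28224]
r7 m[X4→φ0] = [448, 147, 168]
r7 m[X4→φ1] = [1600, 864, 1344]
r7 m[X4→φ4] = [11200, 14112, 14112]
fixed point reached at round 7
b[X9] = ⊗ incoming = [89600, 25920, 28224]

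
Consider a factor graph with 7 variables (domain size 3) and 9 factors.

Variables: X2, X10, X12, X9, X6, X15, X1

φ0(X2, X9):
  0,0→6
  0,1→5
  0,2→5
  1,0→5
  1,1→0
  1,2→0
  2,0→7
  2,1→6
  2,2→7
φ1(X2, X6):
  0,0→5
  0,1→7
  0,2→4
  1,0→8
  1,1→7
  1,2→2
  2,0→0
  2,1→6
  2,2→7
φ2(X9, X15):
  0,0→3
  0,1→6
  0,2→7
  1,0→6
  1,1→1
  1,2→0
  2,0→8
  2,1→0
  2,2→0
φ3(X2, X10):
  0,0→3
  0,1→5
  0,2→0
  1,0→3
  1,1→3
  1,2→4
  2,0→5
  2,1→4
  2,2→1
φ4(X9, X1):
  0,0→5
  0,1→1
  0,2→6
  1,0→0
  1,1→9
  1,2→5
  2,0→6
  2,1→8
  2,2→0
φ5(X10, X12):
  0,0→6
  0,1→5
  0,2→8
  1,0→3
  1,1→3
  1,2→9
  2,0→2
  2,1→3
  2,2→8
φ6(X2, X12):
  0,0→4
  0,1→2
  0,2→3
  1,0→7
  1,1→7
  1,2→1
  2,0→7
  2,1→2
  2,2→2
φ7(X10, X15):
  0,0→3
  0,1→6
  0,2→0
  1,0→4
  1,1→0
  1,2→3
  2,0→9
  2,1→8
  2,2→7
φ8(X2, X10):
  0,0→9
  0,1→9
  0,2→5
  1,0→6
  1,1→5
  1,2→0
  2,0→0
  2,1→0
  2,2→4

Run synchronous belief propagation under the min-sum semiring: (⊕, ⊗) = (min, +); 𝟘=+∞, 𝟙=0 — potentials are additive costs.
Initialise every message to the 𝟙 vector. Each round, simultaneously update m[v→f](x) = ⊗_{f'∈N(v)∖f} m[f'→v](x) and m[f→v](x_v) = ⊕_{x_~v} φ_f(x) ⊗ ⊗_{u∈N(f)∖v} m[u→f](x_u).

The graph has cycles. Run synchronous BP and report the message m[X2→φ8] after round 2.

message @ round 2 = [11, 6, 9]

init: all messages = 𝟙 over 3 values
r1 m[φ0→X2] = [5, 0, 6]
r1 m[φ0→X9] = [5, 0, 0]
r1 m[φ1→X2] = [4, 2, 0]
r1 m[φ1→X6] = [0, 6, 2]
r1 m[φ2→X9] = [3, 0, 0]
r1 m[φ2→X15] = [3, 0, 0]
r1 m[φ3→X2] = [0, 3, 1]
r1 m[φ3→X10] = [3, 3, 0]
r1 m[φ4→X9] = [1, 0, 0]
r1 m[φ4→X1] = [0, 1, 0]
r1 m[φ5→X10] = [5, 3, 2]
r1 m[φ5→X12] = [2, 3, 8]
r1 m[φ6→X2] = [2, 1, 2]
r1 m[φ6→X12] = [4, 2, 1]
r1 m[φ7→X10] = [0, 0, 7]
r1 m[φ7→X15] = [3, 0, 0]
r1 m[φ8→X2] = [5, 0, 0]
r1 m[φ8→X10] = [0, 0, 0]
r1 m[X2→φ0] = [0, 0, 0]
r1 m[X2→φ1] = [0, 0, 0]
r1 m[X2→φ3] = [0, 0, 0]
r1 m[X2→φ6] = [0, 0, 0]
r1 m[X2→φ8] = [0, 0, 0]
r1 m[X10→φ3] = [0, 0, 0]
r1 m[X10→φ5] = [0, 0, 0]
r1 m[X10→φ7] = [0, 0, 0]
r1 m[X10→φ8] = [0, 0, 0]
r1 m[X12→φ5] = [0, 0, 0]
r1 m[X12→φ6] = [0, 0, 0]
r1 m[X9→φ0] = [0, 0, 0]
r1 m[X9→φ2] = [0, 0, 0]
r1 m[X9→φ4] = [0, 0, 0]
r1 m[X6→φ1] = [0, 0, 0]
r1 m[X15→φ2] = [0, 0, 0]
r1 m[X15→φ7] = [0, 0, 0]
r1 m[X1→φ4] = [0, 0, 0]
r2 m[φ0→X2] = [5, 0, 6]
r2 m[φ0→X9] = [5, 0, 0]
r2 m[φ1→X2] = [4, 2, 0]
r2 m[φ1→X6] = [0, 6, 2]
r2 m[φ2→X9] = [3, 0, 0]
r2 m[φ2→X15] = [3, 0, 0]
r2 m[φ3→X2] = [0, 3, 1]
r2 m[φ3→X10] = [3, 3, 0]
r2 m[φ4→X9] = [1, 0, 0]
r2 m[φ4→X1] = [0, 1, 0]
r2 m[φ5→X10] = [5, 3, 2]
r2 m[φ5→X12] = [2, 3, 8]
r2 m[φ6→X2] = [2, 1, 2]
r2 m[φ6→X12] = [4, 2, 1]
r2 m[φ7→X10] = [0, 0, 7]
r2 m[φ7→X15] = [3, 0, 0]
r2 m[φ8→X2] = [5, 0, 0]
r2 m[φ8→X10] = [0, 0, 0]
r2 m[X2→φ0] = [11, 6, 3]
r2 m[X2→φ1] = [12, 4, 9]
r2 m[X2→φ3] = [16, 3, 8]
r2 m[X2→φ6] = [14, 5, 7]
r2 m[X2→φ8] = [11, 6, 9]
r2 m[X10→φ3] = [5, 3, 9]
r2 m[X10→φ5] = [3, 3, 7]
r2 m[X10→φ7] = [8, 6, 2]
r2 m[X10→φ8] = [8, 6, 9]
r2 m[X12→φ5] = [4, 2, 1]
r2 m[X12→φ6] = [2, 3, 8]
r2 m[X9→φ0] = [4, 0, 0]
r2 m[X9→φ2] = [6, 0, 0]
r2 m[X9→φ4] = [8, 0, 0]
r2 m[X6→φ1] = [0, 0, 0]
r2 m[X15→φ2] = [3, 0, 0]
r2 m[X15→φ7] = [3, 0, 0]
r2 m[X1→φ4] = [0, 0, 0]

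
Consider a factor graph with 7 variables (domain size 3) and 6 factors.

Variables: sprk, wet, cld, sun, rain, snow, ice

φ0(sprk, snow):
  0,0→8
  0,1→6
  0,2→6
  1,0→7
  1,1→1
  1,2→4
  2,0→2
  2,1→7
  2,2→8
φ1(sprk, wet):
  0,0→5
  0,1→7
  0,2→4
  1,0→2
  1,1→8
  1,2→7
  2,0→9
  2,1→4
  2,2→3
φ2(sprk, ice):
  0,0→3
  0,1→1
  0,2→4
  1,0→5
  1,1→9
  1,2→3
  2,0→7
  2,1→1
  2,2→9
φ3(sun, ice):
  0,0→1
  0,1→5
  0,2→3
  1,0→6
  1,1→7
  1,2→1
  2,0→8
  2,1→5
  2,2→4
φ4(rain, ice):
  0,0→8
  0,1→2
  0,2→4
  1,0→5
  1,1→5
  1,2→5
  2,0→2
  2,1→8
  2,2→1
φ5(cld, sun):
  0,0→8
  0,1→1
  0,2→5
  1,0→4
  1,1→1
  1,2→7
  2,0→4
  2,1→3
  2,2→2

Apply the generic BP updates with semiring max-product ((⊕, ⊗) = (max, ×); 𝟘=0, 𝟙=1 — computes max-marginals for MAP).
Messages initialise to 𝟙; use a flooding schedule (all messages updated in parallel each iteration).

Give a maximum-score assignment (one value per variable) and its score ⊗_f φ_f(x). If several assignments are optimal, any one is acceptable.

assignment: (sprk=2, wet=0, cld=1, sun=2, rain=0, snow=2, ice=0); score = 225792

init: all messages = 𝟙 over 3 values
r1 m[φ0→sprk] = [8, 7, 8]
r1 m[φ0→snow] = [8, 7, 8]
r1 m[φ1→sprk] = [7, 8, 9]
r1 m[φ1→wet] = [9, 8, 7]
r1 m[φ2→sprk] = [4, 9, 9]
r1 m[φ2→ice] = [7, 9, 9]
r1 m[φ3→sun] = [5, 7, 8]
r1 m[φ3→ice] = [8, 7, 4]
r1 m[φ4→rain] = [8, 5, 8]
r1 m[φ4→ice] = [8, 8, 5]
r1 m[φ5→cld] = [8, 7, 4]
r1 m[φ5→sun] = [8, 3, 7]
r1 m[sprk→φ0] = [1, 1, 1]
r1 m[sprk→φ1] = [1, 1, 1]
r1 m[sprk→φ2] = [1, 1, 1]
r1 m[wet→φ1] = [1, 1, 1]
r1 m[cld→φ5] = [1, 1, 1]
r1 m[sun→φ3] = [1, 1, 1]
r1 m[sun→φ5] = [1, 1, 1]
r1 m[rain→φ4] = [1, 1, 1]
r1 m[snow→φ0] = [1, 1, 1]
r1 m[ice→φ2] = [1, 1, 1]
r1 m[ice→φ3] = [1, 1, 1]
r1 m[ice→φ4] = [1, 1, 1]
r2 m[φ0→sprk] = [8, 7, 8]
r2 m[φ0→snow] = [8, 7, 8]
r2 m[φ1→sprk] = [7, 8, 9]
r2 m[φ1→wet] = [9, 8, 7]
r2 m[φ2→sprk] = [4, 9, 9]
r2 m[φ2→ice] = [7, 9, 9]
r2 m[φ3→sun] = [5, 7, 8]
r2 m[φ3→ice] = [8, 7, 4]
r2 m[φ4→rain] = [8, 5, 8]
r2 m[φ4→ice] = [8, 8, 5]
r2 m[φ5→cld] = [8, 7, 4]
r2 m[φ5→sun] = [8, 3, 7]
r2 m[sprk→φ0] = [28, 72, 81]
r2 m[sprk→φ1] = [32, 63, 72]
r2 m[sprk→φ2] = [56, 56, 72]
r2 m[wet→φ1] = [1, 1, 1]
r2 m[cld→φ5] = [1, 1, 1]
r2 m[sun→φ3] = [8, 3, 7]
r2 m[sun→φ5] = [5, 7, 8]
r2 m[rain→φ4] = [1, 1, 1]
r2 m[snow→φ0] = [1, 1, 1]
r2 m[ice→φ2] = [64, 56, 20]
r2 m[ice→φ3] = [56, 72, 45]
r2 m[ice→φ4] = [56, 63, 36]
r3 m[φ0→sprk] = [8, 7, 8]
r3 m[φ0→snow] = [504, 567, 648]
r3 m[φ1→sprk] = [7, 8, 9]
r3 m[φ1→wet] = [648, 504, 441]
r3 m[φ2→sprk] = [192, 504, 448]
r3 m[φ2→ice] = [504, 504, 648]
r3 m[φ3→sun] = [360, 504, 448]
r3 m[φ3→ice] = [56, 40, 28]
r3 m[φ4→rain] = [448, 315, 504]
r3 m[φ4→ice] = [8, 8, 5]
r3 m[φ5→cld] = [40, 56, 21]
r3 m[φ5→sun] = [8, 3, 7]
r3 m[sprk→φ0] = [28, 72, 81]
r3 m[sprk→φ1] = [32, 63, 72]
r3 m[sprk→φ2] = [56, 56, 72]
r3 m[wet→φ1] = [1, 1, 1]
r3 m[cld→φ5] = [1, 1, 1]
r3 m[sun→φ3] = [8, 3, 7]
r3 m[sun→φ5] = [5, 7, 8]
r3 m[rain→φ4] = [1, 1, 1]
r3 m[snow→φ0] = [1, 1, 1]
r3 m[ice→φ2] = [64, 56, 20]
r3 m[ice→φ3] = [56, 72, 45]
r3 m[ice→φ4] = [56, 63, 36]
r4 m[φ0→sprk] = [8, 7, 8]
r4 m[φ0→snow] = [504, 567, 648]
r4 m[φ1→sprk] = [7, 8, 9]
r4 m[φ1→wet] = [648, 504, 441]
r4 m[φ2→sprk] = [192, 504, 448]
r4 m[φ2→ice] = [504, 504, 648]
r4 m[φ3→sun] = [360, 504, 448]
r4 m[φ3→ice] = [56, 40, 28]
r4 m[φ4→rain] = [448, 315, 504]
r4 m[φ4→ice] = [8, 8, 5]
r4 m[φ5→cld] = [40, 56, 21]
r4 m[φ5→sun] = [8, 3, 7]
r4 m[sprk→φ0] = [1344, 4032, 4032]
r4 m[sprk→φ1] = [1536, 3528, 3584]
r4 m[sprk→φ2] = [56, 56, 72]
r4 m[wet→φ1] = [1, 1, 1]
r4 m[cld→φ5] = [1, 1, 1]
r4 m[sun→φ3] = [8, 3, 7]
r4 m[sun→φ5] = [360, 504, 448]
r4 m[rain→φ4] = [1, 1, 1]
r4 m[snow→φ0] = [1, 1, 1]
r4 m[ice→φ2] = [448, 320, 140]
r4 m[ice→φ3] = [4032, 4032, 3240]
r4 m[ice→φ4] = [28224, 20160, 18144]
r5 m[φ0→sprk] = [8, 7, 8]
r5 m[φ0→snow] = [28224, 28224, 32256]
r5 m[φ1→sprk] = [7, 8, 9]
r5 m[φ1→wet] = [32256, 28224, 24696]
r5 m[φ2→sprk] = [1344, 2880, 3136]
r5 m[φ2→ice] = [504, 504, 648]
r5 m[φ3→sun] = [20160, 28224, 32256]
r5 m[φ3→ice] = [56, 40, 28]
r5 m[φ4→rain] = [225792, 141120, 161280]
r5 m[φ4→ice] = [8, 8, 5]
r5 m[φ5→cld] = [2880, 3136, 1512]
r5 m[φ5→sun] = [8, 3, 7]
r5 m[sprk→φ0] = [1344, 4032, 4032]
r5 m[sprk→φ1] = [1536, 3528, 3584]
r5 m[sprk→φ2] = [56, 56, 72]
r5 m[wet→φ1] = [1, 1, 1]
r5 m[cld→φ5] = [1, 1, 1]
r5 m[sun→φ3] = [8, 3, 7]
r5 m[sun→φ5] = [360, 504, 448]
r5 m[rain→φ4] = [1, 1, 1]
r5 m[snow→φ0] = [1, 1, 1]
r5 m[ice→φ2] = [448, 320, 140]
r5 m[ice→φ3] = [4032, 4032, 3240]
r5 m[ice→φ4] = [28224, 20160, 18144]
r6 m[φ0→sprk] = [8, 7, 8]
r6 m[φ0→snow] = [28224, 28224, 32256]
r6 m[φ1→sprk] = [7, 8, 9]
r6 m[φ1→wet] = [32256, 28224, 24696]
r6 m[φ2→sprk] = [1344, 2880, 3136]
r6 m[φ2→ice] = [504, 504, 648]
r6 m[φ3→sun] = [20160, 28224, 32256]
r6 m[φ3→ice] = [56, 40, 28]
r6 m[φ4→rain] = [225792, 141120, 161280]
r6 m[φ4→ice] = [8, 8, 5]
r6 m[φ5→cld] = [2880, 3136, 1512]
r6 m[φ5→sun] = [8, 3, 7]
r6 m[sprk→φ0] = [9408, 23040, 28224]
r6 m[sprk→φ1] = [10752, 20160, 25088]
r6 m[sprk→φ2] = [56, 56, 72]
r6 m[wet→φ1] = [1, 1, 1]
r6 m[cld→φ5] = [1, 1, 1]
r6 m[sun→φ3] = [8, 3, 7]
r6 m[sun→φ5] = [20160, 28224, 32256]
r6 m[rain→φ4] = [1, 1, 1]
r6 m[snow→φ0] = [1, 1, 1]
r6 m[ice→φ2] = [448, 320, 140]
r6 m[ice→φ3] = [4032, 4032, 3240]
r6 m[ice→φ4] = [28224, 20160, 18144]
r7 m[φ0→sprk] = [8, 7, 8]
r7 m[φ0→snow] = [161280, 197568, 225792]
r7 m[φ1→sprk] = [7, 8, 9]
r7 m[φ1→wet] = [225792, 161280, 141120]
r7 m[φ2→sprk] = [1344, 2880, 3136]
r7 m[φ2→ice] = [504, 504, 648]
r7 m[φ3→sun] = [20160, 28224, 32256]
r7 m[φ3→ice] = [56, 40, 28]
r7 m[φ4→rain] = [225792, 141120, 161280]
r7 m[φ4→ice] = [8, 8, 5]
r7 m[φ5→cld] = [161280, 225792, 84672]
r7 m[φ5→sun] = [8, 3, 7]
r7 m[sprk→φ0] = [9408, 23040, 28224]
r7 m[sprk→φ1] = [10752, 20160, 25088]
r7 m[sprk→φ2] = [56, 56, 72]
r7 m[wet→φ1] = [1, 1, 1]
r7 m[cld→φ5] = [1, 1, 1]
r7 m[sun→φ3] = [8, 3, 7]
r7 m[sun→φ5] = [20160, 28224, 32256]
r7 m[rain→φ4] = [1, 1, 1]
r7 m[snow→φ0] = [1, 1, 1]
r7 m[ice→φ2] = [448, 320, 140]
r7 m[ice→φ3] = [4032, 4032, 3240]
r7 m[ice→φ4] = [28224, 20160, 18144]
r8 m[φ0→sprk] = [8, 7, 8]
r8 m[φ0→snow] = [161280, 197568, 225792]
r8 m[φ1→sprk] = [7, 8, 9]
r8 m[φ1→wet] = [225792, 161280, 141120]
r8 m[φ2→sprk] = [1344, 2880, 3136]
r8 m[φ2→ice] = [504, 504, 648]
r8 m[φ3→sun] = [20160, 28224, 32256]
r8 m[φ3→ice] = [56, 40, 28]
r8 m[φ4→rain] = [225792, 141120, 161280]
r8 m[φ4→ice] = [8, 8, 5]
r8 m[φ5→cld] = [161280, 225792, 84672]
r8 m[φ5→sun] = [8, 3, 7]
r8 m[sprk→φ0] = [9408, 23040, 28224]
r8 m[sprk→φ1] = [10752, 20160, 25088]
r8 m[sprk→φ2] = [56, 56, 72]
r8 m[wet→φ1] = [1, 1, 1]
r8 m[cld→φ5] = [1, 1, 1]
r8 m[sun→φ3] = [8, 3, 7]
r8 m[sun→φ5] = [20160, 28224, 32256]
r8 m[rain→φ4] = [1, 1, 1]
r8 m[snow→φ0] = [1, 1, 1]
r8 m[ice→φ2] = [448, 320, 140]
r8 m[ice→φ3] = [4032, 4032, 3240]
r8 m[ice→φ4] = [28224, 20160, 18144]
fixed point reached at round 8
traceback from sprk: (sprk=2, wet=0, cld=1, sun=2, rain=0, snow=2, ice=0), score=225792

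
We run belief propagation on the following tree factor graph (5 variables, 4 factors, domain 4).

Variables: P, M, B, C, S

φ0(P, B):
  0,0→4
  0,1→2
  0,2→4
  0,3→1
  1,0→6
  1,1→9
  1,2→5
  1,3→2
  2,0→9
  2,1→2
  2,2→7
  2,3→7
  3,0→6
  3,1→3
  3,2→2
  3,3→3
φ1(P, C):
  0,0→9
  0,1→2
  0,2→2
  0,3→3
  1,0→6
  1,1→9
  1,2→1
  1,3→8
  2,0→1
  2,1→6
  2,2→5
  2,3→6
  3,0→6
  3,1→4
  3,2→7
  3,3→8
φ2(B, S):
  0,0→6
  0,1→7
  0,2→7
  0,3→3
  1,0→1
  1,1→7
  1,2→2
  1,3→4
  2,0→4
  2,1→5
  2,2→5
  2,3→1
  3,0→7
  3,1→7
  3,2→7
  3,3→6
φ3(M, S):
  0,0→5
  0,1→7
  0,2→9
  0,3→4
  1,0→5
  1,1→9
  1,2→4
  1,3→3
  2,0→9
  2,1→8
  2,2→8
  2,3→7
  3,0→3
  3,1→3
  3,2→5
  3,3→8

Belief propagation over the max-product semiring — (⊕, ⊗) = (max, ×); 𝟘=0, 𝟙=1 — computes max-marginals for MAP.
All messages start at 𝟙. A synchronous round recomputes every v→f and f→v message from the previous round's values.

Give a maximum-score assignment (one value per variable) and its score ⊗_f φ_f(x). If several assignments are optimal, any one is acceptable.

assignment: (P=1, M=1, B=1, C=1, S=1); score = 5103

init: all messages = 𝟙 over 4 values
r1 m[φ0→P] = [4, 9, 9, 6]
r1 m[φ0→B] = [9, 9, 7, 7]
r1 m[φ1→P] = [9, 9, 6, 8]
r1 m[φ1→C] = [9, 9, 7, 8]
r1 m[φ2→B] = [7, 7, 5, 7]
r1 m[φ2→S] = [7, 7, 7, 6]
r1 m[φ3→M] = [9, 9, 9, 8]
r1 m[φ3→S] = [9, 9, 9, 8]
r1 m[P→φ0] = [1, 1, 1, 1]
r1 m[P→φ1] = [1, 1, 1, 1]
r1 m[M→φ3] = [1, 1, 1, 1]
r1 m[B→φ0] = [1, 1, 1, 1]
r1 m[B→φ2] = [1, 1, 1, 1]
r1 m[C→φ1] = [1, 1, 1, 1]
r1 m[S→φ2] = [1, 1, 1, 1]
r1 m[S→φ3] = [1, 1, 1, 1]
r2 m[φ0→P] = [4, 9, 9, 6]
r2 m[φ0→B] = [9, 9, 7, 7]
r2 m[φ1→P] = [9, 9, 6, 8]
r2 m[φ1→C] = [9, 9, 7, 8]
r2 m[φ2→B] = [7, 7, 5, 7]
r2 m[φ2→S] = [7, 7, 7, 6]
r2 m[φ3→M] = [9, 9, 9, 8]
r2 m[φ3→S] = [9, 9, 9, 8]
r2 m[P→φ0] = [9, 9, 6, 8]
r2 m[P→φ1] = [4, 9, 9, 6]
r2 m[M→φ3] = [1, 1, 1, 1]
r2 m[B→φ0] = [7, 7, 5, 7]
r2 m[B→φ2] = [9, 9, 7, 7]
r2 m[C→φ1] = [1, 1, 1, 1]
r2 m[S→φ2] = [9, 9, 9, 8]
r2 m[S→φ3] = [7, 7, 7, 6]
r3 m[φ0→P] = [28, 63, 63, 42]
r3 m[φ0→B] = [54, 81, 45, 42]
r3 m[φ1→P] = [9, 9, 6, 8]
r3 m[φ1→C] = [54, 81, 45, 72]
r3 m[φ2→B] = [63, 63, 45, 63]
r3 m[φ2→S] = [54, 63, 63, 42]
r3 m[φ3→M] = [63, 63, 63, 48]
r3 m[φ3→S] = [9, 9, 9, 8]
r3 m[P→φ0] = [9, 9, 6, 8]
r3 m[P→φ1] = [4, 9, 9, 6]
r3 m[M→φ3] = [1, 1, 1, 1]
r3 m[B→φ0] = [7, 7, 5, 7]
r3 m[B→φ2] = [9, 9, 7, 7]
r3 m[C→φ1] = [1, 1, 1, 1]
r3 m[S→φ2] = [9, 9, 9, 8]
r3 m[S→φ3] = [7, 7, 7, 6]
r4 m[φ0→P] = [28, 63, 63, 42]
r4 m[φ0→B] = [54, 81, 45, 42]
r4 m[φ1→P] = [9, 9, 6, 8]
r4 m[φ1→C] = [54, 81, 45, 72]
r4 m[φ2→B] = [63, 63, 45, 63]
r4 m[φ2→S] = [54, 63, 63, 42]
r4 m[φ3→M] = [63, 63, 63, 48]
r4 m[φ3→S] = [9, 9, 9, 8]
r4 m[P→φ0] = [9, 9, 6, 8]
r4 m[P→φ1] = [28, 63, 63, 42]
r4 m[M→φ3] = [1, 1, 1, 1]
r4 m[B→φ0] = [63, 63, 45, 63]
r4 m[B→φ2] = [54, 81, 45, 42]
r4 m[C→φ1] = [1, 1, 1, 1]
r4 m[S→φ2] = [9, 9, 9, 8]
r4 m[S→φ3] = [54, 63, 63, 42]
r5 m[φ0→P] = [252, 567, 567, 378]
r5 m[φ0→B] = [54, 81, 45, 42]
r5 m[φ1→P] = [9, 9, 6, 8]
r5 m[φ1→C] = [378, 567, 315, 504]
r5 m[φ2→B] = [63, 63, 45, 63]
r5 m[φ2→S] = [324, 567, 378, 324]
r5 m[φ3→M] = [567, 567, 504, 336]
r5 m[φ3→S] = [9, 9, 9, 8]
r5 m[P→φ0] = [9, 9, 6, 8]
r5 m[P→φ1] = [28, 63, 63, 42]
r5 m[M→φ3] = [1, 1, 1, 1]
r5 m[B→φ0] = [63, 63, 45, 63]
r5 m[B→φ2] = [54, 81, 45, 42]
r5 m[C→φ1] = [1, 1, 1, 1]
r5 m[S→φ2] = [9, 9, 9, 8]
r5 m[S→φ3] = [54, 63, 63, 42]
r6 m[φ0→P] = [252, 567, 567, 378]
r6 m[φ0→B] = [54, 81, 45, 42]
r6 m[φ1→P] = [9, 9, 6, 8]
r6 m[φ1→C] = [378, 567, 315, 504]
r6 m[φ2→B] = [63, 63, 45, 63]
r6 m[φ2→S] = [324, 567, 378, 324]
r6 m[φ3→M] = [567, 567, 504, 336]
r6 m[φ3→S] = [9, 9, 9, 8]
r6 m[P→φ0] = [9, 9, 6, 8]
r6 m[P→φ1] = [252, 567, 567, 378]
r6 m[M→φ3] = [1, 1, 1, 1]
r6 m[B→φ0] = [63, 63, 45, 63]
r6 m[B→φ2] = [54, 81, 45, 42]
r6 m[C→φ1] = [1, 1, 1, 1]
r6 m[S→φ2] = [9, 9, 9, 8]
r6 m[S→φ3] = [324, 567, 378, 324]
r7 m[φ0→P] = [252, 567, 567, 378]
r7 m[φ0→B] = [54, 81, 45, 42]
r7 m[φ1→P] = [9, 9, 6, 8]
r7 m[φ1→C] = [3402, 5103, 2835, 4536]
r7 m[φ2→B] = [63, 63, 45, 63]
r7 m[φ2→S] = [324, 567, 378, 324]
r7 m[φ3→M] = [3969, 5103, 4536, 2592]
r7 m[φ3→S] = [9, 9, 9, 8]
r7 m[P→φ0] = [9, 9, 6, 8]
r7 m[P→φ1] = [252, 567, 567, 378]
r7 m[M→φ3] = [1, 1, 1, 1]
r7 m[B→φ0] = [63, 63, 45, 63]
r7 m[B→φ2] = [54, 81, 45, 42]
r7 m[C→φ1] = [1, 1, 1, 1]
r7 m[S→φ2] = [9, 9, 9, 8]
r7 m[S→φ3] = [324, 567, 378, 324]
r8 m[φ0→P] = [252, 567, 567, 378]
r8 m[φ0→B] = [54, 81, 45, 42]
r8 m[φ1→P] = [9, 9, 6, 8]
r8 m[φ1→C] = [3402, 5103, 2835, 4536]
r8 m[φ2→B] = [63, 63, 45, 63]
r8 m[φ2→S] = [324, 567, 378, 324]
r8 m[φ3→M] = [3969, 5103, 4536, 2592]
r8 m[φ3→S] = [9, 9, 9, 8]
r8 m[P→φ0] = [9, 9, 6, 8]
r8 m[P→φ1] = [252, 567, 567, 378]
r8 m[M→φ3] = [1, 1, 1, 1]
r8 m[B→φ0] = [63, 63, 45, 63]
r8 m[B→φ2] = [54, 81, 45, 42]
r8 m[C→φ1] = [1, 1, 1, 1]
r8 m[S→φ2] = [9, 9, 9, 8]
r8 m[S→φ3] = [324, 567, 378, 324]
fixed point reached at round 8
traceback from P: (P=1, M=1, B=1, C=1, S=1), score=5103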